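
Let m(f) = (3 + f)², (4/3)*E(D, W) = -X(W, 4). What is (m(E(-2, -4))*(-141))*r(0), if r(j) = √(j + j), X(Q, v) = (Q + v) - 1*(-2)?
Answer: 0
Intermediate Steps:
X(Q, v) = 2 + Q + v (X(Q, v) = (Q + v) + 2 = 2 + Q + v)
r(j) = √2*√j (r(j) = √(2*j) = √2*√j)
E(D, W) = -9/2 - 3*W/4 (E(D, W) = 3*(-(2 + W + 4))/4 = 3*(-(6 + W))/4 = 3*(-6 - W)/4 = -9/2 - 3*W/4)
(m(E(-2, -4))*(-141))*r(0) = ((3 + (-9/2 - ¾*(-4)))²*(-141))*(√2*√0) = ((3 + (-9/2 + 3))²*(-141))*(√2*0) = ((3 - 3/2)²*(-141))*0 = ((3/2)²*(-141))*0 = ((9/4)*(-141))*0 = -1269/4*0 = 0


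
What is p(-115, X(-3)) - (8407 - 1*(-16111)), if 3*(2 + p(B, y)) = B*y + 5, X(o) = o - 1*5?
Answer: -72635/3 ≈ -24212.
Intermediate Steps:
X(o) = -5 + o (X(o) = o - 5 = -5 + o)
p(B, y) = -⅓ + B*y/3 (p(B, y) = -2 + (B*y + 5)/3 = -2 + (5 + B*y)/3 = -2 + (5/3 + B*y/3) = -⅓ + B*y/3)
p(-115, X(-3)) - (8407 - 1*(-16111)) = (-⅓ + (⅓)*(-115)*(-5 - 3)) - (8407 - 1*(-16111)) = (-⅓ + (⅓)*(-115)*(-8)) - (8407 + 16111) = (-⅓ + 920/3) - 1*24518 = 919/3 - 24518 = -72635/3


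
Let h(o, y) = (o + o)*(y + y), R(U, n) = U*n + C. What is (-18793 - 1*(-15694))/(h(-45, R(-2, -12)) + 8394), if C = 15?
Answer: -1033/458 ≈ -2.2555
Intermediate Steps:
R(U, n) = 15 + U*n (R(U, n) = U*n + 15 = 15 + U*n)
h(o, y) = 4*o*y (h(o, y) = (2*o)*(2*y) = 4*o*y)
(-18793 - 1*(-15694))/(h(-45, R(-2, -12)) + 8394) = (-18793 - 1*(-15694))/(4*(-45)*(15 - 2*(-12)) + 8394) = (-18793 + 15694)/(4*(-45)*(15 + 24) + 8394) = -3099/(4*(-45)*39 + 8394) = -3099/(-7020 + 8394) = -3099/1374 = -3099*1/1374 = -1033/458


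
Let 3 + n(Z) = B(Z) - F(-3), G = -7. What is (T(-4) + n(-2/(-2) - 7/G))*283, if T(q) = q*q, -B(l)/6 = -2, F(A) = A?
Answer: 7924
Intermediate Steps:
B(l) = 12 (B(l) = -6*(-2) = 12)
T(q) = q²
n(Z) = 12 (n(Z) = -3 + (12 - 1*(-3)) = -3 + (12 + 3) = -3 + 15 = 12)
(T(-4) + n(-2/(-2) - 7/G))*283 = ((-4)² + 12)*283 = (16 + 12)*283 = 28*283 = 7924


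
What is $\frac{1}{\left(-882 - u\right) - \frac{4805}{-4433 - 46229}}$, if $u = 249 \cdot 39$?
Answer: $- \frac{50662}{536657761} \approx -9.4403 \cdot 10^{-5}$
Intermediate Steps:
$u = 9711$
$\frac{1}{\left(-882 - u\right) - \frac{4805}{-4433 - 46229}} = \frac{1}{\left(-882 - 9711\right) - \frac{4805}{-4433 - 46229}} = \frac{1}{-10593 - \frac{4805}{-50662}} = \frac{1}{-10593 - - \frac{4805}{50662}} = \frac{1}{-10593 + \frac{4805}{50662}} = \frac{1}{- \frac{536657761}{50662}} = - \frac{50662}{536657761}$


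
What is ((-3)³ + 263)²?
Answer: 55696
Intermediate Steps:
((-3)³ + 263)² = (-27 + 263)² = 236² = 55696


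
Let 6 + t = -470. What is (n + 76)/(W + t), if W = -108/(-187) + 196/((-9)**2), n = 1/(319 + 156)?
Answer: -546821847/3403171700 ≈ -0.16068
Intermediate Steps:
t = -476 (t = -6 - 470 = -476)
n = 1/475 ≈ 0.0021053
W = 45400/15147 (W = -108*(-1/187) + 196/81 = 108/187 + 196*(1/81) = 108/187 + 196/81 = 45400/15147 ≈ 2.9973)
(n + 76)/(W + t) = (1/475 + 76)/(45400/15147 - 476) = 36101/(475*(-7164572/15147)) = (36101/475)*(-15147/7164572) = -546821847/3403171700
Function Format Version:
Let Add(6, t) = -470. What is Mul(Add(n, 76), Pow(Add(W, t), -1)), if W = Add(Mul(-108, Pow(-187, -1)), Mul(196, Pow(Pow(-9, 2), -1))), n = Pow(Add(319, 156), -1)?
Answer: Rational(-546821847, 3403171700) ≈ -0.16068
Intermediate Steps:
t = -476 (t = Add(-6, -470) = -476)
n = Rational(1, 475) (n = Pow(475, -1) = Rational(1, 475) ≈ 0.0021053)
W = Rational(45400, 15147) (W = Add(Mul(-108, Rational(-1, 187)), Mul(196, Pow(81, -1))) = Add(Rational(108, 187), Mul(196, Rational(1, 81))) = Add(Rational(108, 187), Rational(196, 81)) = Rational(45400, 15147) ≈ 2.9973)
Mul(Add(n, 76), Pow(Add(W, t), -1)) = Mul(Add(Rational(1, 475), 76), Pow(Add(Rational(45400, 15147), -476), -1)) = Mul(Rational(36101, 475), Pow(Rational(-7164572, 15147), -1)) = Mul(Rational(36101, 475), Rational(-15147, 7164572)) = Rational(-546821847, 3403171700)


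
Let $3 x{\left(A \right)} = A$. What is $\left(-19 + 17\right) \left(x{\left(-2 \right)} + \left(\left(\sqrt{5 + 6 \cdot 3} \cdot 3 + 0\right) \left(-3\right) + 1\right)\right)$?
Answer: $- \frac{2}{3} + 18 \sqrt{23} \approx 85.658$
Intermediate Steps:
$x{\left(A \right)} = \frac{A}{3}$
$\left(-19 + 17\right) \left(x{\left(-2 \right)} + \left(\left(\sqrt{5 + 6 \cdot 3} \cdot 3 + 0\right) \left(-3\right) + 1\right)\right) = \left(-19 + 17\right) \left(\frac{1}{3} \left(-2\right) + \left(\left(\sqrt{5 + 6 \cdot 3} \cdot 3 + 0\right) \left(-3\right) + 1\right)\right) = - 2 \left(- \frac{2}{3} + \left(\left(\sqrt{5 + 18} \cdot 3 + 0\right) \left(-3\right) + 1\right)\right) = - 2 \left(- \frac{2}{3} + \left(\left(\sqrt{23} \cdot 3 + 0\right) \left(-3\right) + 1\right)\right) = - 2 \left(- \frac{2}{3} + \left(\left(3 \sqrt{23} + 0\right) \left(-3\right) + 1\right)\right) = - 2 \left(- \frac{2}{3} + \left(3 \sqrt{23} \left(-3\right) + 1\right)\right) = - 2 \left(- \frac{2}{3} + \left(- 9 \sqrt{23} + 1\right)\right) = - 2 \left(- \frac{2}{3} + \left(1 - 9 \sqrt{23}\right)\right) = - 2 \left(\frac{1}{3} - 9 \sqrt{23}\right) = - \frac{2}{3} + 18 \sqrt{23}$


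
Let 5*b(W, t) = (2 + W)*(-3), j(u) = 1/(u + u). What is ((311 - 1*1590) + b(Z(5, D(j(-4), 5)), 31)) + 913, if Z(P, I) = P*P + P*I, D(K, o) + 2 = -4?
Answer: -1821/5 ≈ -364.20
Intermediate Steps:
j(u) = 1/(2*u)
D(K, o) = -6 (D(K, o) = -2 - 4 = -6)
Z(P, I) = P² + I*P
b(W, t) = -6/5 - 3*W/5 (b(W, t) = ((2 + W)*(-3))/5 = (-6 - 3*W)/5 = -6/5 - 3*W/5)
((311 - 1*1590) + b(Z(5, D(j(-4), 5)), 31)) + 913 = ((311 - 1*1590) + (-6/5 - 3*(-6 + 5))) + 913 = ((311 - 1590) + (-6/5 - 3*(-1))) + 913 = (-1279 + (-6/5 - ⅗*(-5))) + 913 = (-1279 + (-6/5 + 3)) + 913 = (-1279 + 9/5) + 913 = -6386/5 + 913 = -1821/5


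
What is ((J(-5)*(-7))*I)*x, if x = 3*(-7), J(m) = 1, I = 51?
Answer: 7497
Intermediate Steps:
x = -21
((J(-5)*(-7))*I)*x = ((1*(-7))*51)*(-21) = -7*51*(-21) = -357*(-21) = 7497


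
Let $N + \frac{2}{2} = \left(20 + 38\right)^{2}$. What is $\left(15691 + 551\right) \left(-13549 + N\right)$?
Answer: $-165441012$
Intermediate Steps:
$N = 3363$ ($N = -1 + \left(20 + 38\right)^{2} = -1 + 58^{2} = -1 + 3364 = 3363$)
$\left(15691 + 551\right) \left(-13549 + N\right) = \left(15691 + 551\right) \left(-13549 + 3363\right) = 16242 \left(-10186\right) = -165441012$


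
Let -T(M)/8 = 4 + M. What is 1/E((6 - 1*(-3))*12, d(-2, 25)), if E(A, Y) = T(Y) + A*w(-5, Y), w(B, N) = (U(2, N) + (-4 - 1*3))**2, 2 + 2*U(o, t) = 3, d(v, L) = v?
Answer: 1/4547 ≈ 0.00021993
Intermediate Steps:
U(o, t) = 1/2 (U(o, t) = -1 + (1/2)*3 = -1 + 3/2 = 1/2)
T(M) = -32 - 8*M (T(M) = -8*(4 + M) = -32 - 8*M)
w(B, N) = 169/4 (w(B, N) = (1/2 + (-4 - 1*3))**2 = (1/2 + (-4 - 3))**2 = (1/2 - 7)**2 = (-13/2)**2 = 169/4)
E(A, Y) = -32 - 8*Y + 169*A/4 (E(A, Y) = (-32 - 8*Y) + A*(169/4) = (-32 - 8*Y) + 169*A/4 = -32 - 8*Y + 169*A/4)
1/E((6 - 1*(-3))*12, d(-2, 25)) = 1/(-32 - 8*(-2) + 169*((6 - 1*(-3))*12)/4) = 1/(-32 + 16 + 169*((6 + 3)*12)/4) = 1/(-32 + 16 + 169*(9*12)/4) = 1/(-32 + 16 + (169/4)*108) = 1/(-32 + 16 + 4563) = 1/4547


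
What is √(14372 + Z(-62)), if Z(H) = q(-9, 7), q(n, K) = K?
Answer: √14379 ≈ 119.91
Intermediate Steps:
Z(H) = 7
√(14372 + Z(-62)) = √(14372 + 7) = √14379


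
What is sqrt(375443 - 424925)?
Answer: 3*I*sqrt(5498) ≈ 222.45*I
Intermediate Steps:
sqrt(375443 - 424925) = sqrt(-49482) = 3*I*sqrt(5498)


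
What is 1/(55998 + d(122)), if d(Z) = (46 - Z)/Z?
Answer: 61/3415840 ≈ 1.7858e-5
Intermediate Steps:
d(Z) = (46 - Z)/Z
1/(55998 + d(122)) = 1/(55998 + (46 - 1*122)/122) = 1/(55998 + (46 - 122)/122) = 1/(55998 + (1/122)*(-76)) = 1/(55998 - 38/61) = 1/(3415840/61) = 61/3415840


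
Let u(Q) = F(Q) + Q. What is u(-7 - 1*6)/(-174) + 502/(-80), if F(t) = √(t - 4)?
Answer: -21577/3480 - I*√17/174 ≈ -6.2003 - 0.023696*I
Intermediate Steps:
F(t) = √(-4 + t)
u(Q) = Q + √(-4 + Q) (u(Q) = √(-4 + Q) + Q = Q + √(-4 + Q))
u(-7 - 1*6)/(-174) + 502/(-80) = ((-7 - 1*6) + √(-4 + (-7 - 1*6)))/(-174) + 502/(-80) = ((-7 - 6) + √(-4 + (-7 - 6)))*(-1/174) + 502*(-1/80) = (-13 + √(-4 - 13))*(-1/174) - 251/40 = (-13 + √(-17))*(-1/174) - 251/40 = (-13 + I*√17)*(-1/174) - 251/40 = (13/174 - I*√17/174) - 251/40 = -21577/3480 - I*√17/174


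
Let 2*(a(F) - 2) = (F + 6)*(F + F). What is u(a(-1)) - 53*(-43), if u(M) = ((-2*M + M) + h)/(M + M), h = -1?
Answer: 6836/3 ≈ 2278.7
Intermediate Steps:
a(F) = 2 + F*(6 + F) (a(F) = 2 + ((F + 6)*(F + F))/2 = 2 + ((6 + F)*(2*F))/2 = 2 + (2*F*(6 + F))/2 = 2 + F*(6 + F))
u(M) = (-1 - M)/(2*M) (u(M) = ((-2*M + M) - 1)/(M + M) = (-M - 1)/((2*M)) = (-1 - M)*(1/(2*M)) = (-1 - M)/(2*M))
u(a(-1)) - 53*(-43) = (-1 - (2 + (-1)**2 + 6*(-1)))/(2*(2 + (-1)**2 + 6*(-1))) - 53*(-43) = (-1 - (2 + 1 - 6))/(2*(2 + 1 - 6)) + 2279 = (1/2)*(-1 - 1*(-3))/(-3) + 2279 = (1/2)*(-1/3)*(-1 + 3) + 2279 = (1/2)*(-1/3)*2 + 2279 = -1/3 + 2279 = 6836/3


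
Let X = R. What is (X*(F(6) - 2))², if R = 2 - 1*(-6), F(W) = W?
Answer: 1024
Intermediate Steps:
R = 8 (R = 2 + 6 = 8)
X = 8
(X*(F(6) - 2))² = (8*(6 - 2))² = (8*4)² = 32² = 1024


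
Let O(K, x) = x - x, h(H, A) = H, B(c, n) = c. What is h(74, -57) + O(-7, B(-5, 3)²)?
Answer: 74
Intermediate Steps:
O(K, x) = 0
h(74, -57) + O(-7, B(-5, 3)²) = 74 + 0 = 74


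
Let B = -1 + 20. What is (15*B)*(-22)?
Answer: -6270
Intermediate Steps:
B = 19
(15*B)*(-22) = (15*19)*(-22) = 285*(-22) = -6270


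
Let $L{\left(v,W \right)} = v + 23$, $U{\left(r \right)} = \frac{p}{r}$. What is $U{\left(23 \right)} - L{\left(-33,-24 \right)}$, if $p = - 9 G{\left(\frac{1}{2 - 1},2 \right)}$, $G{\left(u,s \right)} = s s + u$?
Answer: $\frac{185}{23} \approx 8.0435$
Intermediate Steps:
$G{\left(u,s \right)} = u + s^{2}$ ($G{\left(u,s \right)} = s^{2} + u = u + s^{2}$)
$p = -45$ ($p = - 9 \left(\frac{1}{2 - 1} + 2^{2}\right) = - 9 \left(1^{-1} + 4\right) = - 9 \left(1 + 4\right) = \left(-9\right) 5 = -45$)
$U{\left(r \right)} = - \frac{45}{r}$
$L{\left(v,W \right)} = 23 + v$
$U{\left(23 \right)} - L{\left(-33,-24 \right)} = - \frac{45}{23} - \left(23 - 33\right) = \left(-45\right) \frac{1}{23} - -10 = - \frac{45}{23} + 10 = \frac{185}{23}$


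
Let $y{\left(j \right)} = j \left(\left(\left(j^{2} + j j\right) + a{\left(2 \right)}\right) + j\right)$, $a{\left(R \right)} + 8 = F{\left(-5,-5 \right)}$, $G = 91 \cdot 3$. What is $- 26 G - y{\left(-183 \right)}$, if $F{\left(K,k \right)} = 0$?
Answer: $12214923$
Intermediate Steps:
$G = 273$
$a{\left(R \right)} = -8$ ($a{\left(R \right)} = -8 + 0 = -8$)
$y{\left(j \right)} = j \left(-8 + j + 2 j^{2}\right)$ ($y{\left(j \right)} = j \left(\left(\left(j^{2} + j j\right) - 8\right) + j\right) = j \left(\left(\left(j^{2} + j^{2}\right) - 8\right) + j\right) = j \left(\left(2 j^{2} - 8\right) + j\right) = j \left(\left(-8 + 2 j^{2}\right) + j\right) = j \left(-8 + j + 2 j^{2}\right)$)
$- 26 G - y{\left(-183 \right)} = \left(-26\right) 273 - - 183 \left(-8 - 183 + 2 \left(-183\right)^{2}\right) = -7098 - - 183 \left(-8 - 183 + 2 \cdot 33489\right) = -7098 - - 183 \left(-8 - 183 + 66978\right) = -7098 - \left(-183\right) 66787 = -7098 - -12222021 = -7098 + 12222021 = 12214923$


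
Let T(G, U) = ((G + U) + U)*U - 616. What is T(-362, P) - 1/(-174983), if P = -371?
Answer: 71562447545/174983 ≈ 4.0897e+5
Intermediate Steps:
T(G, U) = -616 + U*(G + 2*U) (T(G, U) = (G + 2*U)*U - 616 = U*(G + 2*U) - 616 = -616 + U*(G + 2*U))
T(-362, P) - 1/(-174983) = (-616 + 2*(-371)² - 362*(-371)) - 1/(-174983) = (-616 + 2*137641 + 134302) - 1*(-1/174983) = (-616 + 275282 + 134302) + 1/174983 = 408968 + 1/174983 = 71562447545/174983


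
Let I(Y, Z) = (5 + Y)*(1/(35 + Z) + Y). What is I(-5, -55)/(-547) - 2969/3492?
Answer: -2969/3492 ≈ -0.85023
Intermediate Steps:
I(Y, Z) = (5 + Y)*(Y + 1/(35 + Z))
I(-5, -55)/(-547) - 2969/3492 = ((5 + 35*(-5)² + 176*(-5) - 55*(-5)² + 5*(-5)*(-55))/(35 - 55))/(-547) - 2969/3492 = ((5 + 35*25 - 880 - 55*25 + 1375)/(-20))*(-1/547) - 2969*1/3492 = -(5 + 875 - 880 - 1375 + 1375)/20*(-1/547) - 2969/3492 = -1/20*0*(-1/547) - 2969/3492 = 0*(-1/547) - 2969/3492 = 0 - 2969/3492 = -2969/3492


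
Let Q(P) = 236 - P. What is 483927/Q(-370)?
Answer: 161309/202 ≈ 798.56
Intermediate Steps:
483927/Q(-370) = 483927/(236 - 1*(-370)) = 483927/(236 + 370) = 483927/606 = 483927*(1/606) = 161309/202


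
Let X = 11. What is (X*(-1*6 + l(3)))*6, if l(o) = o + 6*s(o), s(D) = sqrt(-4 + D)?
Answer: -198 + 396*I ≈ -198.0 + 396.0*I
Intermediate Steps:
l(o) = o + 6*sqrt(-4 + o)
(X*(-1*6 + l(3)))*6 = (11*(-1*6 + (3 + 6*sqrt(-4 + 3))))*6 = (11*(-6 + (3 + 6*sqrt(-1))))*6 = (11*(-6 + (3 + 6*I)))*6 = (11*(-3 + 6*I))*6 = (-33 + 66*I)*6 = -198 + 396*I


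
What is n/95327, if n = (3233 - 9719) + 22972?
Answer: 16486/95327 ≈ 0.17294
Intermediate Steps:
n = 16486 (n = -6486 + 22972 = 16486)
n/95327 = 16486/95327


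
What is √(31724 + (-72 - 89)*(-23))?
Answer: 7*√723 ≈ 188.22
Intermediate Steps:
√(31724 + (-72 - 89)*(-23)) = √(31724 - 161*(-23)) = √(31724 + 3703) = √35427 = 7*√723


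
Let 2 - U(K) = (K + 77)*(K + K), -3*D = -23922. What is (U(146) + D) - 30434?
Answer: -87574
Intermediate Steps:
D = 7974 (D = -1/3*(-23922) = 7974)
U(K) = 2 - 2*K*(77 + K) (U(K) = 2 - (K + 77)*(K + K) = 2 - (77 + K)*2*K = 2 - 2*K*(77 + K))
(U(146) + D) - 30434 = ((2 - 154*146 - 2*146**2) + 7974) - 30434 = ((2 - 22484 - 2*21316) + 7974) - 30434 = ((2 - 22484 - 42632) + 7974) - 30434 = (-65114 + 7974) - 30434 = -57140 - 30434 = -87574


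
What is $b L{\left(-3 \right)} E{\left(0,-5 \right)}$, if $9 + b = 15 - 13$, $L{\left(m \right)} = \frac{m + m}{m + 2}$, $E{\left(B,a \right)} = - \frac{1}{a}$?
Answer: $- \frac{42}{5} \approx -8.4$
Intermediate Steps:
$L{\left(m \right)} = \frac{2 m}{2 + m}$
$b = -7$ ($b = -9 + \left(15 - 13\right) = -9 + 2 = -7$)
$b L{\left(-3 \right)} E{\left(0,-5 \right)} = - 7 \cdot 2 \left(-3\right) \frac{1}{2 - 3} \left(- \frac{1}{-5}\right) = - 7 \cdot 2 \left(-3\right) \frac{1}{-1} \left(\left(-1\right) \left(- \frac{1}{5}\right)\right) = - 7 \cdot 2 \left(-3\right) \left(-1\right) \frac{1}{5} = \left(-7\right) 6 \cdot \frac{1}{5} = \left(-42\right) \frac{1}{5} = - \frac{42}{5}$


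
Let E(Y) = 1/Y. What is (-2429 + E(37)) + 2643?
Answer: 7919/37 ≈ 214.03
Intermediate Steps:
(-2429 + E(37)) + 2643 = (-2429 + 1/37) + 2643 = -89872/37 + 2643 = 7919/37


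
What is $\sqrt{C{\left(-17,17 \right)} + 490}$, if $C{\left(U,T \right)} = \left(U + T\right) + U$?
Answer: $\sqrt{473} \approx 21.749$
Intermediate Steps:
$C{\left(U,T \right)} = T + 2 U$ ($C{\left(U,T \right)} = \left(T + U\right) + U = T + 2 U$)
$\sqrt{C{\left(-17,17 \right)} + 490} = \sqrt{\left(17 + 2 \left(-17\right)\right) + 490} = \sqrt{\left(17 - 34\right) + 490} = \sqrt{-17 + 490} = \sqrt{473}$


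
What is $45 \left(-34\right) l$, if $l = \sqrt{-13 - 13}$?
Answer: $- 1530 i \sqrt{26} \approx - 7801.5 i$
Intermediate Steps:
$l = i \sqrt{26}$ ($l = \sqrt{-26} = i \sqrt{26} \approx 5.099 i$)
$45 \left(-34\right) l = 45 \left(-34\right) i \sqrt{26} = - 1530 i \sqrt{26}$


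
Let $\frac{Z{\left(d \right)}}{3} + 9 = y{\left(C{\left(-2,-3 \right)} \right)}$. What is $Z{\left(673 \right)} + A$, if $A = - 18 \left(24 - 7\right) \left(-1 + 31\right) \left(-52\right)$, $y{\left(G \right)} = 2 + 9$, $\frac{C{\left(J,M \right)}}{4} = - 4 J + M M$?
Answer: $477366$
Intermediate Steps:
$C{\left(J,M \right)} = - 16 J + 4 M^{2}$ ($C{\left(J,M \right)} = 4 \left(- 4 J + M M\right) = 4 \left(- 4 J + M^{2}\right) = 4 \left(M^{2} - 4 J\right) = - 16 J + 4 M^{2}$)
$y{\left(G \right)} = 11$
$Z{\left(d \right)} = 6$ ($Z{\left(d \right)} = -27 + 3 \cdot 11 = -27 + 33 = 6$)
$A = 477360$ ($A = - 18 \cdot 17 \cdot 30 \left(-52\right) = \left(-18\right) 510 \left(-52\right) = \left(-9180\right) \left(-52\right) = 477360$)
$Z{\left(673 \right)} + A = 6 + 477360 = 477366$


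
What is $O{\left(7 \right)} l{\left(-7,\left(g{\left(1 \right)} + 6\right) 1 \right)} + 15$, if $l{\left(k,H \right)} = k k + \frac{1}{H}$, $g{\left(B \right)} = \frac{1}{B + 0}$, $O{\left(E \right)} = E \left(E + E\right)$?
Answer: $4831$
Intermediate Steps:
$O{\left(E \right)} = 2 E^{2}$ ($O{\left(E \right)} = E 2 E = 2 E^{2}$)
$g{\left(B \right)} = \frac{1}{B}$
$l{\left(k,H \right)} = \frac{1}{H} + k^{2}$ ($l{\left(k,H \right)} = k^{2} + \frac{1}{H} = \frac{1}{H} + k^{2}$)
$O{\left(7 \right)} l{\left(-7,\left(g{\left(1 \right)} + 6\right) 1 \right)} + 15 = 2 \cdot 7^{2} \left(\frac{1}{\left(1^{-1} + 6\right) 1} + \left(-7\right)^{2}\right) + 15 = 2 \cdot 49 \left(\frac{1}{\left(1 + 6\right) 1} + 49\right) + 15 = 98 \left(\frac{1}{7 \cdot 1} + 49\right) + 15 = 98 \left(\frac{1}{7} + 49\right) + 15 = 98 \cdot \frac{344}{7} + 15 = 4816 + 15 = 4831$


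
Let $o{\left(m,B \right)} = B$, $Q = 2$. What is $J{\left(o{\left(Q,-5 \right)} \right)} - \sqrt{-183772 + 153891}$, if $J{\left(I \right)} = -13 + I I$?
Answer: $12 - i \sqrt{29881} \approx 12.0 - 172.86 i$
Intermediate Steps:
$J{\left(I \right)} = -13 + I^{2}$
$J{\left(o{\left(Q,-5 \right)} \right)} - \sqrt{-183772 + 153891} = \left(-13 + \left(-5\right)^{2}\right) - \sqrt{-183772 + 153891} = \left(-13 + 25\right) - \sqrt{-29881} = 12 - i \sqrt{29881}$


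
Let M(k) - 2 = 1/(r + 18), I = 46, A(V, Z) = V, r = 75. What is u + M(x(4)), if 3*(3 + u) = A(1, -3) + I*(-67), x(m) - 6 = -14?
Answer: -95603/93 ≈ -1028.0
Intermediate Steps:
x(m) = -8 (x(m) = 6 - 14 = -8)
M(k) = 187/93 (M(k) = 2 + 1/(75 + 18) = 2 + 1/93 = 187/93)
u = -1030 (u = -3 + (1 + 46*(-67))/3 = -3 + (1 - 3082)/3 = -3 + (1/3)*(-3081) = -3 - 1027 = -1030)
u + M(x(4)) = -1030 + 187/93 = -95603/93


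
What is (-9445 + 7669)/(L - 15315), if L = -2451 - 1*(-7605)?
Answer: 592/3387 ≈ 0.17479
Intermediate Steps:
L = 5154 (L = -2451 + 7605 = 5154)
(-9445 + 7669)/(L - 15315) = (-9445 + 7669)/(5154 - 15315) = -1776/(-10161) = -1776*(-1/10161) = 592/3387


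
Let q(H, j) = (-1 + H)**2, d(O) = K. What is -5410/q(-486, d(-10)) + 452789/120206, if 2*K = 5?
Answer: 106737199881/28509136814 ≈ 3.7440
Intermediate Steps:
K = 5/2 (K = (1/2)*5 = 5/2 ≈ 2.5000)
d(O) = 5/2
-5410/q(-486, d(-10)) + 452789/120206 = -5410/(-1 - 486)**2 + 452789/120206 = -5410/((-487)**2) + 452789*(1/120206) = -5410/237169 + 452789/120206 = 106737199881/28509136814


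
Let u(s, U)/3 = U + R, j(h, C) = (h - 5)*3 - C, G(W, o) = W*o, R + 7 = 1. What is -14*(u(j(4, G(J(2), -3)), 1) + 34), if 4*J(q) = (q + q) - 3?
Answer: -266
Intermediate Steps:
R = -6 (R = -7 + 1 = -6)
J(q) = -¾ + q/2 (J(q) = ((q + q) - 3)/4 = (2*q - 3)/4 = (-3 + 2*q)/4 = -¾ + q/2)
j(h, C) = -15 - C + 3*h (j(h, C) = (-5 + h)*3 - C = (-15 + 3*h) - C = -15 - C + 3*h)
u(s, U) = -18 + 3*U (u(s, U) = 3*(U - 6) = 3*(-6 + U) = -18 + 3*U)
-14*(u(j(4, G(J(2), -3)), 1) + 34) = -14*((-18 + 3*1) + 34) = -14*((-18 + 3) + 34) = -14*(-15 + 34) = -14*19 = -266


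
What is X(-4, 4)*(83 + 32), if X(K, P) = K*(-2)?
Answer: 920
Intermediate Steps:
X(K, P) = -2*K
X(-4, 4)*(83 + 32) = (-2*(-4))*(83 + 32) = 8*115 = 920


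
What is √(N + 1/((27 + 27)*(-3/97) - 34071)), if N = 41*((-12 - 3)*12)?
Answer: I*√80614315146509133/3305049 ≈ 85.907*I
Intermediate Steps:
N = -7380 (N = 41*(-15*12) = 41*(-180) = -7380)
√(N + 1/((27 + 27)*(-3/97) - 34071)) = √(-7380 + 1/((27 + 27)*(-3/97) - 34071)) = √(-7380 + 1/(54*(-3*1/97) - 34071)) = √(-7380 + 1/(54*(-3/97) - 34071)) = √(-7380 + 1/(-162/97 - 34071)) = √(-7380 + 1/(-3305049/97)) = √(-7380 - 97/3305049) = √(-24391261717/3305049) = I*√80614315146509133/3305049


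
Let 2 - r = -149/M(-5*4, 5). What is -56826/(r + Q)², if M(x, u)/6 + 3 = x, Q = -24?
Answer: -154599192/1449175 ≈ -106.68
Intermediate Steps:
M(x, u) = -18 + 6*x
r = 127/138 (r = 2 - (-149)/(-18 + 6*(-5*4)) = 2 - (-149)/(-18 + 6*(-20)) = 2 - (-149)/(-18 - 120) = 2 - (-149)/(-138) = 2 - (-149)*(-1)/138 = 2 - 1*149/138 = 2 - 149/138 = 127/138 ≈ 0.92029)
-56826/(r + Q)² = -56826/(127/138 - 24)² = -56826/((-3185/138)²) = -56826/10144225/19044 = -56826*19044/10144225 = -154599192/1449175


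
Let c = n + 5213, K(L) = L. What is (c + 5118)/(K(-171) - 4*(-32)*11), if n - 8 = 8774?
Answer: 19113/1237 ≈ 15.451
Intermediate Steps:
n = 8782 (n = 8 + 8774 = 8782)
c = 13995 (c = 8782 + 5213 = 13995)
(c + 5118)/(K(-171) - 4*(-32)*11) = (13995 + 5118)/(-171 - 4*(-32)*11) = 19113/(-171 + 128*11) = 19113/(-171 + 1408) = 19113/1237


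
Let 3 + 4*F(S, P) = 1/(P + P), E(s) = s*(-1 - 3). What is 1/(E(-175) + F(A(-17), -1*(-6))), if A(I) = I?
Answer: 48/33565 ≈ 0.0014301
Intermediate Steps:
E(s) = -4*s (E(s) = s*(-4) = -4*s)
F(S, P) = -¾ + 1/(8*P) (F(S, P) = -¾ + 1/(4*(P + P)) = -¾ + 1/(4*((2*P))) = -¾ + (1/(2*P))/4 = -¾ + 1/(8*P))
1/(E(-175) + F(A(-17), -1*(-6))) = 1/(-4*(-175) + (1 - (-6)*(-6))/(8*((-1*(-6))))) = 1/(700 + (⅛)*(1 - 6*6)/6) = 1/(700 + (⅛)*(⅙)*(1 - 36)) = 1/(700 + (⅛)*(⅙)*(-35)) = 1/(700 - 35/48) = 1/(33565/48) = 48/33565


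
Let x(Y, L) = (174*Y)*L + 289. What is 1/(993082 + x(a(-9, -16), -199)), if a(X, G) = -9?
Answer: 1/1305005 ≈ 7.6628e-7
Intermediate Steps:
x(Y, L) = 289 + 174*L*Y (x(Y, L) = 174*L*Y + 289 = 289 + 174*L*Y)
1/(993082 + x(a(-9, -16), -199)) = 1/(993082 + (289 + 174*(-199)*(-9))) = 1/(993082 + (289 + 311634)) = 1/(993082 + 311923) = 1/1305005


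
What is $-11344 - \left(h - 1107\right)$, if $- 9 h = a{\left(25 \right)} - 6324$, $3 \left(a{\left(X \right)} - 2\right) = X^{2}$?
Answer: $- \frac{294740}{27} \approx -10916.0$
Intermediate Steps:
$a{\left(X \right)} = 2 + \frac{X^{2}}{3}$
$h = \frac{18341}{27}$ ($h = - \frac{\left(2 + \frac{25^{2}}{3}\right) - 6324}{9} = - \frac{\left(2 + \frac{1}{3} \cdot 625\right) - 6324}{9} = - \frac{\left(2 + \frac{625}{3}\right) - 6324}{9} = - \frac{\frac{631}{3} - 6324}{9} = \left(- \frac{1}{9}\right) \left(- \frac{18341}{3}\right) = \frac{18341}{27} \approx 679.3$)
$-11344 - \left(h - 1107\right) = -11344 - \left(\frac{18341}{27} - 1107\right) = -11344 - - \frac{11548}{27} = -11344 + \frac{11548}{27} = - \frac{294740}{27}$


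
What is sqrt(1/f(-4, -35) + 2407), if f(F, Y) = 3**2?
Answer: 4*sqrt(1354)/3 ≈ 49.062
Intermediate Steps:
f(F, Y) = 9
sqrt(1/f(-4, -35) + 2407) = sqrt(1/9 + 2407) = sqrt(21664/9) = 4*sqrt(1354)/3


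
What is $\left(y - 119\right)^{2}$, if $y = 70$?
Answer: $2401$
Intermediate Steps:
$\left(y - 119\right)^{2} = \left(70 - 119\right)^{2} = \left(-49\right)^{2} = 2401$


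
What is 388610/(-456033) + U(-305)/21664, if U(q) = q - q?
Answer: -388610/456033 ≈ -0.85215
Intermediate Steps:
U(q) = 0
388610/(-456033) + U(-305)/21664 = 388610/(-456033) + 0/21664 = 388610*(-1/456033) + 0*(1/21664) = -388610/456033 + 0 = -388610/456033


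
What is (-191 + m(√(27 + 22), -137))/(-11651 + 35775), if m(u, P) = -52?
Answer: -243/24124 ≈ -0.010073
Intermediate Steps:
(-191 + m(√(27 + 22), -137))/(-11651 + 35775) = (-191 - 52)/(-11651 + 35775) = -243/24124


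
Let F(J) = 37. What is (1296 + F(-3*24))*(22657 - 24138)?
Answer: -1974173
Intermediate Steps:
(1296 + F(-3*24))*(22657 - 24138) = (1296 + 37)*(22657 - 24138) = 1333*(-1481) = -1974173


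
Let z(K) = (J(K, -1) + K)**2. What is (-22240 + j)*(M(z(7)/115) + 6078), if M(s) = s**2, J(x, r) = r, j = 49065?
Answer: 86250793758/529 ≈ 1.6304e+8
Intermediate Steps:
z(K) = (-1 + K)**2
(-22240 + j)*(M(z(7)/115) + 6078) = (-22240 + 49065)*(((-1 + 7)**2/115)**2 + 6078) = 26825*((6**2*(1/115))**2 + 6078) = 26825*((36*(1/115))**2 + 6078) = 26825*((36/115)**2 + 6078) = 26825*(1296/13225 + 6078) = 26825*(80382846/13225) = 86250793758/529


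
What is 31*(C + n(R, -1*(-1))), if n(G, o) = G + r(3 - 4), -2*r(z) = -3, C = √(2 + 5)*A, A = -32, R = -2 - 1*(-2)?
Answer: 93/2 - 992*√7 ≈ -2578.1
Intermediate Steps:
R = 0 (R = -2 + 2 = 0)
C = -32*√7 (C = √(2 + 5)*(-32) = √7*(-32) = -32*√7 ≈ -84.664)
r(z) = 3/2 (r(z) = -½*(-3) = 3/2)
n(G, o) = 3/2 + G (n(G, o) = G + 3/2 = 3/2 + G)
31*(C + n(R, -1*(-1))) = 31*(-32*√7 + (3/2 + 0)) = 31*(-32*√7 + 3/2) = 31*(3/2 - 32*√7) = 93/2 - 992*√7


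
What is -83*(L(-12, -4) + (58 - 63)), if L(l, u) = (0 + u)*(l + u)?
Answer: -4897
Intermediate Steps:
L(l, u) = u*(l + u)
-83*(L(-12, -4) + (58 - 63)) = -83*(-4*(-12 - 4) + (58 - 63)) = -83*(-4*(-16) - 5) = -83*(64 - 5) = -83*59 = -4897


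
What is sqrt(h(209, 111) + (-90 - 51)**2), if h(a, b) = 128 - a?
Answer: 30*sqrt(22) ≈ 140.71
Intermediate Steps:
sqrt(h(209, 111) + (-90 - 51)**2) = sqrt((128 - 1*209) + (-90 - 51)**2) = sqrt((128 - 209) + (-141)**2) = sqrt(-81 + 19881) = sqrt(19800) = 30*sqrt(22)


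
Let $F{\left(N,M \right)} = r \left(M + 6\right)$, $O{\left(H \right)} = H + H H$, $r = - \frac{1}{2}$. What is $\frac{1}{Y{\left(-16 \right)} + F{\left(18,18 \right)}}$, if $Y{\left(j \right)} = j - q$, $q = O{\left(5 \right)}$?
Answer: $- \frac{1}{58} \approx -0.017241$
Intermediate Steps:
$r = - \frac{1}{2}$ ($r = \left(-1\right) \frac{1}{2} = - \frac{1}{2} \approx -0.5$)
$O{\left(H \right)} = H + H^{2}$
$F{\left(N,M \right)} = -3 - \frac{M}{2}$ ($F{\left(N,M \right)} = - \frac{M + 6}{2} = - \frac{6 + M}{2} = -3 - \frac{M}{2}$)
$q = 30$ ($q = 5 \left(1 + 5\right) = 5 \cdot 6 = 30$)
$Y{\left(j \right)} = -30 + j$ ($Y{\left(j \right)} = j - 30 = -30 + j$)
$\frac{1}{Y{\left(-16 \right)} + F{\left(18,18 \right)}} = \frac{1}{\left(-30 - 16\right) - 12} = \frac{1}{-46 - 12} = \frac{1}{-58} = - \frac{1}{58}$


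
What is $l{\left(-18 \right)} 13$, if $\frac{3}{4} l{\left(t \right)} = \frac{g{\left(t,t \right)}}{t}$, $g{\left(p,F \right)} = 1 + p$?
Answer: $\frac{442}{27} \approx 16.37$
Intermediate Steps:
$l{\left(t \right)} = \frac{4 \left(1 + t\right)}{3 t}$ ($l{\left(t \right)} = \frac{4 \frac{1 + t}{t}}{3} = \frac{4 \left(1 + t\right)}{3 t}$)
$l{\left(-18 \right)} 13 = \frac{4 \left(1 - 18\right)}{3 \left(-18\right)} 13 = \frac{4}{3} \left(- \frac{1}{18}\right) \left(-17\right) 13 = \frac{34}{27} \cdot 13 = \frac{442}{27}$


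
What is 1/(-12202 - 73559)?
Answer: -1/85761 ≈ -1.1660e-5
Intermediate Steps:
1/(-12202 - 73559) = 1/(-85761) = -1/85761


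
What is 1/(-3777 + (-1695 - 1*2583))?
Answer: -1/8055 ≈ -0.00012415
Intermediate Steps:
1/(-3777 + (-1695 - 1*2583)) = 1/(-3777 + (-1695 - 2583)) = 1/(-3777 - 4278) = 1/(-8055) = -1/8055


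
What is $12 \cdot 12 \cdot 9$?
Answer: $1296$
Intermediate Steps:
$12 \cdot 12 \cdot 9 = 144 \cdot 9 = 1296$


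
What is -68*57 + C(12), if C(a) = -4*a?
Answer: -3924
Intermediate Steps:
-68*57 + C(12) = -68*57 - 4*12 = -3876 - 48 = -3924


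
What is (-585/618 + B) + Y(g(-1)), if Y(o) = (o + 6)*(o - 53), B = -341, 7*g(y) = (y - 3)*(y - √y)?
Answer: -990371/1442 - 1284*I/49 ≈ -686.8 - 26.204*I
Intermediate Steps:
g(y) = (-3 + y)*(y - √y)/7 (g(y) = ((y - 3)*(y - √y))/7 = ((-3 + y)*(y - √y))/7 = (-3 + y)*(y - √y)/7)
Y(o) = (-53 + o)*(6 + o) (Y(o) = (6 + o)*(-53 + o) = (-53 + o)*(6 + o))
(-585/618 + B) + Y(g(-1)) = (-585/618 - 341) + (-318 + (-3/7*(-1) - (-1)*I/7 + (⅐)*(-1)² + 3*√(-1)/7)² - 47*(-3/7*(-1) - (-1)*I/7 + (⅐)*(-1)² + 3*√(-1)/7)) = (-585*1/618 - 341) + (-318 + (3/7 - (-1)*I/7 + (⅐)*1 + 3*I/7)² - 47*(3/7 - (-1)*I/7 + (⅐)*1 + 3*I/7)) = (-195/206 - 341) + (-318 + (3/7 + I/7 + ⅐ + 3*I/7)² - 47*(3/7 + I/7 + ⅐ + 3*I/7)) = -70441/206 + (-318 + (4/7 + 4*I/7)² - 47*(4/7 + 4*I/7)) = -70441/206 + (-318 + (4/7 + 4*I/7)² + (-188/7 - 188*I/7)) = -70441/206 + (-2414/7 + (4/7 + 4*I/7)² - 188*I/7) = -990371/1442 + (4/7 + 4*I/7)² - 188*I/7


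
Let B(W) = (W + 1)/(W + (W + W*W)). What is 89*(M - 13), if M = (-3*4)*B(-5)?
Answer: -4361/5 ≈ -872.20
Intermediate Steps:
B(W) = (1 + W)/(W**2 + 2*W) (B(W) = (1 + W)/(W + (W + W**2)) = (1 + W)/(W**2 + 2*W))
M = 16/5 (M = (-3*4)*((1 - 5)/((-5)*(2 - 5))) = -(-12)*(-4)/(5*(-3)) = -(-12)*(-1)*(-4)/(5*3) = -12*(-4/15) = 16/5 ≈ 3.2000)
89*(M - 13) = 89*(16/5 - 13) = 89*(-49/5) = -4361/5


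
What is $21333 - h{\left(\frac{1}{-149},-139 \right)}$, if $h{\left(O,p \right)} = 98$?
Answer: $21235$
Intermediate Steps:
$21333 - h{\left(\frac{1}{-149},-139 \right)} = 21333 - 98 = 21235$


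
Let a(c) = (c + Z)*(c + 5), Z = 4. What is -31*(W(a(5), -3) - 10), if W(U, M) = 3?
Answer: 217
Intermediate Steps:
a(c) = (4 + c)*(5 + c) (a(c) = (c + 4)*(c + 5) = (4 + c)*(5 + c))
-31*(W(a(5), -3) - 10) = -31*(3 - 10) = -31*(-7) = 217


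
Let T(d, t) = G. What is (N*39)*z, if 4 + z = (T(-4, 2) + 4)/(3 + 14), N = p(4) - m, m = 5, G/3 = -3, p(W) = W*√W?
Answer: -8541/17 ≈ -502.41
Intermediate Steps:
p(W) = W^(3/2)
G = -9 (G = 3*(-3) = -9)
T(d, t) = -9
N = 3 (N = 4^(3/2) - 1*5 = 8 - 5 = 3)
z = -73/17 (z = -4 + (-9 + 4)/(3 + 14) = -4 - 5/17 = -73/17 ≈ -4.2941)
(N*39)*z = (3*39)*(-73/17) = 117*(-73/17) = -8541/17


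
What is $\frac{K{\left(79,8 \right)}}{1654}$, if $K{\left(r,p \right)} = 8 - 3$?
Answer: $\frac{5}{1654} \approx 0.003023$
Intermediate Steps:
$K{\left(r,p \right)} = 5$ ($K{\left(r,p \right)} = 8 - 3 = 5$)
$\frac{K{\left(79,8 \right)}}{1654} = \frac{5}{1654}$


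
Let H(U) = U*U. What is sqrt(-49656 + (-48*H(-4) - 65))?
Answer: I*sqrt(50489) ≈ 224.7*I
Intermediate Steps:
H(U) = U**2
sqrt(-49656 + (-48*H(-4) - 65)) = sqrt(-49656 + (-48*(-4)**2 - 65)) = sqrt(-49656 + (-48*16 - 65)) = sqrt(-49656 + (-768 - 65)) = sqrt(-49656 - 833) = sqrt(-50489) = I*sqrt(50489)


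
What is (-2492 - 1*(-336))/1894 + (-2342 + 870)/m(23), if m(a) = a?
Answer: -61686/947 ≈ -65.138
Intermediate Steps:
(-2492 - 1*(-336))/1894 + (-2342 + 870)/m(23) = (-2492 - 1*(-336))/1894 + (-2342 + 870)/23 = (-2492 + 336)*(1/1894) - 1472*1/23 = -2156*1/1894 - 64 = -1078/947 - 64 = -61686/947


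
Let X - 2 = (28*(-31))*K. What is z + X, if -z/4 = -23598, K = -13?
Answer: 105678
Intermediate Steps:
X = 11286 (X = 2 + (28*(-31))*(-13) = 2 - 868*(-13) = 2 + 11284 = 11286)
z = 94392 (z = -4*(-23598) = 94392)
z + X = 94392 + 11286 = 105678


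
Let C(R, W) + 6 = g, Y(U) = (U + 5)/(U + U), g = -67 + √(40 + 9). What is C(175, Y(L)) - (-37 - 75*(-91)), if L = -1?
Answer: -6854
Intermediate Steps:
g = -60 (g = -67 + √49 = -67 + 7 = -60)
Y(U) = (5 + U)/(2*U) (Y(U) = (5 + U)/((2*U)) = (5 + U)*(1/(2*U)) = (5 + U)/(2*U))
C(R, W) = -66 (C(R, W) = -6 - 60 = -66)
C(175, Y(L)) - (-37 - 75*(-91)) = -66 - (-37 - 75*(-91)) = -66 - (-37 + 6825) = -66 - 1*6788 = -66 - 6788 = -6854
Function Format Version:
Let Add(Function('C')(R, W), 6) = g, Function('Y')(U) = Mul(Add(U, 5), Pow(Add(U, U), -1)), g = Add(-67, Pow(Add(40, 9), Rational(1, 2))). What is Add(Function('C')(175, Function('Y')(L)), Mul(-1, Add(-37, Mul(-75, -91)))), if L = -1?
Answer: -6854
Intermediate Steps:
g = -60 (g = Add(-67, Pow(49, Rational(1, 2))) = Add(-67, 7) = -60)
Function('Y')(U) = Mul(Rational(1, 2), Pow(U, -1), Add(5, U)) (Function('Y')(U) = Mul(Add(5, U), Pow(Mul(2, U), -1)) = Mul(Add(5, U), Mul(Rational(1, 2), Pow(U, -1))) = Mul(Rational(1, 2), Pow(U, -1), Add(5, U)))
Function('C')(R, W) = -66 (Function('C')(R, W) = Add(-6, -60) = -66)
Add(Function('C')(175, Function('Y')(L)), Mul(-1, Add(-37, Mul(-75, -91)))) = Add(-66, Mul(-1, Add(-37, Mul(-75, -91)))) = Add(-66, Mul(-1, Add(-37, 6825))) = Add(-66, Mul(-1, 6788)) = Add(-66, -6788) = -6854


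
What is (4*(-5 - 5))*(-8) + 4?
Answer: 324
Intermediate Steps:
(4*(-5 - 5))*(-8) + 4 = (4*(-10))*(-8) + 4 = -40*(-8) + 4 = 320 + 4 = 324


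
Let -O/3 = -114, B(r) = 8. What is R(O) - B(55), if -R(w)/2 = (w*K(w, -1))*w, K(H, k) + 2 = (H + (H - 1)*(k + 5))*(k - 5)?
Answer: 2394954856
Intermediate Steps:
O = 342 (O = -3*(-114) = 342)
K(H, k) = -2 + (-5 + k)*(H + (-1 + H)*(5 + k)) (K(H, k) = -2 + (H + (H - 1)*(k + 5))*(k - 5) = -2 + (H + (-1 + H)*(5 + k))*(-5 + k) = -2 + (-5 + k)*(H + (-1 + H)*(5 + k)))
R(w) = -2*w**2*(22 - 30*w) (R(w) = -2*w*(23 - 1*(-1)**2 - 30*w + w*(-1) + w*(-1)**2)*w = -2*w*(23 - 1*1 - 30*w - w + w*1)*w = -2*w*(23 - 1 - 30*w - w + w)*w = -2*w*(22 - 30*w)*w = -2*w**2*(22 - 30*w))
R(O) - B(55) = 342**2*(-44 + 60*342) - 1*8 = 116964*(-44 + 20520) - 8 = 116964*20476 - 8 = 2394954864 - 8 = 2394954856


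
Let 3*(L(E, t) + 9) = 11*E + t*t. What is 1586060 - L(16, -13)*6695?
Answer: 876390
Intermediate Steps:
L(E, t) = -9 + t²/3 + 11*E/3 (L(E, t) = -9 + (11*E + t*t)/3 = -9 + (11*E + t²)/3 = -9 + (t² + 11*E)/3 = -9 + (t²/3 + 11*E/3) = -9 + t²/3 + 11*E/3)
1586060 - L(16, -13)*6695 = 1586060 - (-9 + (⅓)*(-13)² + (11/3)*16)*6695 = 1586060 - (-9 + (⅓)*169 + 176/3)*6695 = 1586060 - (-9 + 169/3 + 176/3)*6695 = 1586060 - 106*6695 = 1586060 - 1*709670 = 1586060 - 709670 = 876390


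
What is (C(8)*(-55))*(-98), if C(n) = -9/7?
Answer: -6930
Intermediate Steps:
C(n) = -9/7 (C(n) = -9*1/7 = -9/7)
(C(8)*(-55))*(-98) = -9/7*(-55)*(-98) = (495/7)*(-98) = -6930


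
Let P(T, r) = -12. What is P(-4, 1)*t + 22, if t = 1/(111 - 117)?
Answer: 24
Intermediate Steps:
t = -⅙ (t = 1/(-6) = -⅙ ≈ -0.16667)
P(-4, 1)*t + 22 = -12*(-⅙) + 22 = 2 + 22 = 24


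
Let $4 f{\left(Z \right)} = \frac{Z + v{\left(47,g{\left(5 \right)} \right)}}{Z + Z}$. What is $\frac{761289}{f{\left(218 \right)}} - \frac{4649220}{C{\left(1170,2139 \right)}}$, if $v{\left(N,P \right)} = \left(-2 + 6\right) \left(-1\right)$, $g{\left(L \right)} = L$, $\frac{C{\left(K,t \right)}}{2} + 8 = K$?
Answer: $\frac{385569002013}{62167} \approx 6.2022 \cdot 10^{6}$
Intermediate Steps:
$C{\left(K,t \right)} = -16 + 2 K$
$v{\left(N,P \right)} = -4$ ($v{\left(N,P \right)} = 4 \left(-1\right) = -4$)
$f{\left(Z \right)} = \frac{-4 + Z}{8 Z}$ ($f{\left(Z \right)} = \frac{\left(Z - 4\right) \frac{1}{Z + Z}}{4} = \frac{\left(-4 + Z\right) \frac{1}{2 Z}}{4} = \frac{\frac{1}{2} \frac{1}{Z} \left(-4 + Z\right)}{4} = \frac{-4 + Z}{8 Z}$)
$\frac{761289}{f{\left(218 \right)}} - \frac{4649220}{C{\left(1170,2139 \right)}} = \frac{761289}{\frac{1}{8} \cdot \frac{1}{218} \left(-4 + 218\right)} - \frac{4649220}{-16 + 2 \cdot 1170} = \frac{761289}{\frac{1}{8} \cdot \frac{1}{218} \cdot 214} - \frac{4649220}{-16 + 2340} = \frac{761289}{\frac{107}{872}} - \frac{4649220}{2324} = 761289 \cdot \frac{872}{107} - \frac{1162305}{581} = \frac{663844008}{107} - \frac{1162305}{581} = \frac{385569002013}{62167}$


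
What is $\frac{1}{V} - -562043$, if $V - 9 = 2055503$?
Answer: $\frac{1155286131017}{2055512} \approx 5.6204 \cdot 10^{5}$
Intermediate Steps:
$V = 2055512$ ($V = 9 + 2055503 = 2055512$)
$\frac{1}{V} - -562043 = \frac{1}{2055512} - -562043 = \frac{1}{2055512} + 562043 = \frac{1155286131017}{2055512}$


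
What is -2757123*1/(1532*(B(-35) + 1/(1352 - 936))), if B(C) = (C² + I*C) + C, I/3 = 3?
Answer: -286740792/139412383 ≈ -2.0568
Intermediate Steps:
I = 9 (I = 3*3 = 9)
B(C) = C² + 10*C (B(C) = (C² + 9*C) + C = C² + 10*C)
-2757123*1/(1532*(B(-35) + 1/(1352 - 936))) = -2757123*1/(1532*(-35*(10 - 35) + 1/(1352 - 936))) = -2757123*1/(1532*(-35*(-25) + 1/416)) = -2757123*1/(1532*(875 + 1/416)) = -2757123/(1532*(364001/416)) = -2757123/139412383/104 = -2757123*104/139412383 = -286740792/139412383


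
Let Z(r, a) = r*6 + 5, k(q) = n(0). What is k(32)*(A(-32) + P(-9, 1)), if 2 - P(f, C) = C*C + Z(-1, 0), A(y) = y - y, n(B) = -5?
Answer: -10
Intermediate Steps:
k(q) = -5
Z(r, a) = 5 + 6*r (Z(r, a) = 6*r + 5 = 5 + 6*r)
A(y) = 0
P(f, C) = 3 - C² (P(f, C) = 2 - (C*C + (5 + 6*(-1))) = 2 - (C² + (5 - 6)) = 2 - (C² - 1) = 2 - (-1 + C²) = 2 + (1 - C²) = 3 - C²)
k(32)*(A(-32) + P(-9, 1)) = -5*(0 + (3 - 1*1²)) = -5*(0 + (3 - 1*1)) = -5*(0 + (3 - 1)) = -5*(0 + 2) = -5*2 = -10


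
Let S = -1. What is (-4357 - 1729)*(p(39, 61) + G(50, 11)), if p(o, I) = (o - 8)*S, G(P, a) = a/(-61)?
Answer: 11575572/61 ≈ 1.8976e+5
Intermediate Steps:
G(P, a) = -a/61 (G(P, a) = a*(-1/61) = -a/61)
p(o, I) = 8 - o (p(o, I) = (o - 8)*(-1) = (-8 + o)*(-1) = 8 - o)
(-4357 - 1729)*(p(39, 61) + G(50, 11)) = (-4357 - 1729)*((8 - 1*39) - 1/61*11) = -6086*((8 - 39) - 11/61) = -6086*(-31 - 11/61) = -6086*(-1902/61) = 11575572/61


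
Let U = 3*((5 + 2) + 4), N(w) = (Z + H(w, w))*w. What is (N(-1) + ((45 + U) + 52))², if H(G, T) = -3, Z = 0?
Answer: 17689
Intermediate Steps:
N(w) = -3*w (N(w) = (0 - 3)*w = -3*w)
U = 33 (U = 3*(7 + 4) = 3*11 = 33)
(N(-1) + ((45 + U) + 52))² = (-3*(-1) + ((45 + 33) + 52))² = (3 + (78 + 52))² = (3 + 130)² = 133² = 17689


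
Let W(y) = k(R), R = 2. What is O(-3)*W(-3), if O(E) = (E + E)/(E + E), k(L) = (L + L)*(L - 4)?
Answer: -8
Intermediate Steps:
k(L) = 2*L*(-4 + L) (k(L) = (2*L)*(-4 + L) = 2*L*(-4 + L))
W(y) = -8 (W(y) = 2*2*(-4 + 2) = 2*2*(-2) = -8)
O(E) = 1 (O(E) = (2*E)/((2*E)) = (2*E)*(1/(2*E)) = 1)
O(-3)*W(-3) = 1*(-8) = -8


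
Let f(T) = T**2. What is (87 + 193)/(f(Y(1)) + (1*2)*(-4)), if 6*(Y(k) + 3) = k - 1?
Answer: 280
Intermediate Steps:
Y(k) = -19/6 + k/6 (Y(k) = -3 + (k - 1)/6 = -3 + (-1 + k)/6 = -3 + (-1/6 + k/6) = -19/6 + k/6)
(87 + 193)/(f(Y(1)) + (1*2)*(-4)) = (87 + 193)/((-19/6 + (1/6)*1)**2 + (1*2)*(-4)) = 280/((-19/6 + 1/6)**2 + 2*(-4)) = 280/((-3)**2 - 8) = 280/(9 - 8) = 280/1 = 280*1 = 280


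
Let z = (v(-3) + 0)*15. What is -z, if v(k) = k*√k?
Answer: 45*I*√3 ≈ 77.942*I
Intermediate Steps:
v(k) = k^(3/2)
z = -45*I*√3 (z = ((-3)^(3/2) + 0)*15 = (-3*I*√3 + 0)*15 = -3*I*√3*15 = -45*I*√3 ≈ -77.942*I)
-z = -(-45)*I*√3 = 45*I*√3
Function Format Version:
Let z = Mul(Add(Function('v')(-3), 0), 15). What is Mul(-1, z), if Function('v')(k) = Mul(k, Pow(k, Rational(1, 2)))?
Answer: Mul(45, I, Pow(3, Rational(1, 2))) ≈ Mul(77.942, I)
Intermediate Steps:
Function('v')(k) = Pow(k, Rational(3, 2))
z = Mul(-45, I, Pow(3, Rational(1, 2))) (z = Mul(Add(Pow(-3, Rational(3, 2)), 0), 15) = Mul(Add(Mul(-3, I, Pow(3, Rational(1, 2))), 0), 15) = Mul(Mul(-3, I, Pow(3, Rational(1, 2))), 15) = Mul(-45, I, Pow(3, Rational(1, 2))) ≈ Mul(-77.942, I))
Mul(-1, z) = Mul(-1, Mul(-45, I, Pow(3, Rational(1, 2)))) = Mul(45, I, Pow(3, Rational(1, 2)))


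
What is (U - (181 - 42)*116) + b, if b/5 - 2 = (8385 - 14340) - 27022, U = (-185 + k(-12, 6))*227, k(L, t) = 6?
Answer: -221632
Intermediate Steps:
U = -40633 (U = (-185 + 6)*227 = -179*227 = -40633)
b = -164875 (b = 10 + 5*((8385 - 14340) - 27022) = 10 + 5*(-5955 - 27022) = 10 + 5*(-32977) = 10 - 164885 = -164875)
(U - (181 - 42)*116) + b = (-40633 - (181 - 42)*116) - 164875 = (-40633 - 139*116) - 164875 = (-40633 - 1*16124) - 164875 = (-40633 - 16124) - 164875 = -56757 - 164875 = -221632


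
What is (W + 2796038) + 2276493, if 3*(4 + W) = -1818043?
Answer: 13399538/3 ≈ 4.4665e+6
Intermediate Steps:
W = -1818055/3 (W = -4 + (1/3)*(-1818043) = -4 - 1818043/3 = -1818055/3 ≈ -6.0602e+5)
(W + 2796038) + 2276493 = (-1818055/3 + 2796038) + 2276493 = 6570059/3 + 2276493 = 13399538/3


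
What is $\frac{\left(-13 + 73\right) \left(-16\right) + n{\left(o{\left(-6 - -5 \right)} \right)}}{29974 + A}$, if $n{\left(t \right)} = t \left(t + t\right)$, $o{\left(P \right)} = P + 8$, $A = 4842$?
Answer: $- \frac{431}{17408} \approx -0.024759$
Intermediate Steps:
$o{\left(P \right)} = 8 + P$
$n{\left(t \right)} = 2 t^{2}$ ($n{\left(t \right)} = t 2 t = 2 t^{2}$)
$\frac{\left(-13 + 73\right) \left(-16\right) + n{\left(o{\left(-6 - -5 \right)} \right)}}{29974 + A} = \frac{\left(-13 + 73\right) \left(-16\right) + 2 \left(8 - 1\right)^{2}}{29974 + 4842} = \frac{60 \left(-16\right) + 2 \left(8 + \left(-6 + 5\right)\right)^{2}}{34816} = \left(-960 + 2 \left(8 - 1\right)^{2}\right) \frac{1}{34816} = \left(-960 + 2 \cdot 7^{2}\right) \frac{1}{34816} = \left(-960 + 2 \cdot 49\right) \frac{1}{34816} = \left(-960 + 98\right) \frac{1}{34816} = \left(-862\right) \frac{1}{34816} = - \frac{431}{17408}$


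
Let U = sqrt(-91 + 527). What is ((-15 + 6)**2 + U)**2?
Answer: 6997 + 324*sqrt(109) ≈ 10380.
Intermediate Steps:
U = 2*sqrt(109) (U = sqrt(436) = 2*sqrt(109) ≈ 20.881)
((-15 + 6)**2 + U)**2 = ((-15 + 6)**2 + 2*sqrt(109))**2 = ((-9)**2 + 2*sqrt(109))**2 = (81 + 2*sqrt(109))**2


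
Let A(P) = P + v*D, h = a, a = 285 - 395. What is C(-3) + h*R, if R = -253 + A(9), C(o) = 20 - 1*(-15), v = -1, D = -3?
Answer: 26545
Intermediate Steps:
a = -110
C(o) = 35 (C(o) = 20 + 15 = 35)
h = -110
A(P) = 3 + P (A(P) = P - 1*(-3) = P + 3 = 3 + P)
R = -241 (R = -253 + (3 + 9) = -253 + 12 = -241)
C(-3) + h*R = 35 - 110*(-241) = 35 + 26510 = 26545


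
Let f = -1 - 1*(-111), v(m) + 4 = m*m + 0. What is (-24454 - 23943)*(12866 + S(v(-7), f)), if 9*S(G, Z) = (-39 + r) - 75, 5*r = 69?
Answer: -9332054731/15 ≈ -6.2214e+8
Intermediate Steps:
r = 69/5 (r = (⅕)*69 = 69/5 ≈ 13.800)
v(m) = -4 + m² (v(m) = -4 + (m*m + 0) = -4 + (m² + 0) = -4 + m²)
f = 110 (f = -1 + 111 = 110)
S(G, Z) = -167/15 (S(G, Z) = ((-39 + 69/5) - 75)/9 = (-126/5 - 75)/9 = (⅑)*(-501/5) = -167/15)
(-24454 - 23943)*(12866 + S(v(-7), f)) = (-24454 - 23943)*(12866 - 167/15) = -48397*192823/15 = -9332054731/15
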